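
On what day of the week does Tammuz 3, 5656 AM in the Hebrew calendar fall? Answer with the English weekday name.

Equivalently 14 June 1896 Gregorian, JDN 2413725.
Since JDN mod 7 = 6 (0 = Monday), the day is Sunday.

Sunday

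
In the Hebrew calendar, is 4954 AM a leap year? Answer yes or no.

Hebrew year 4954 is year 14 of its 19-year Metonic cycle; leap years are at positions 3, 6, 8, 11, 14, 17, 19, so it is a leap year (13 months).

yes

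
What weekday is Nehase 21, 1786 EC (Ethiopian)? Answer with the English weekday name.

Monday

This is JDN 2376542 (25 August 1794 Gregorian).
2376542 ≡ 0 (mod 7); counting from Monday = 0 gives Monday.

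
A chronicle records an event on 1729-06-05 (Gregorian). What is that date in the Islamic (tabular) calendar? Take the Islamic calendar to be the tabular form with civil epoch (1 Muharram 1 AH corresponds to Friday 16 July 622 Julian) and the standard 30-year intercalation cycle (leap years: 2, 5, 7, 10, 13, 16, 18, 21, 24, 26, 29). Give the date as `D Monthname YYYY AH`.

Both dates share Julian Day Number 2352720; in the tabular Islamic calendar that is 8 Dhu al-Qa'dah 1141 AH.

8 Dhu al-Qa'dah 1141 AH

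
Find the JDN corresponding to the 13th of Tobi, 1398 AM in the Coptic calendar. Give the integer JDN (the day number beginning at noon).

2335416

Equivalently 18 January 1682 (Gregorian).
JDN 2451545 is 1 January 2000 CE (Gregorian); the target day is −116129 days from there, so JDN = 2335416.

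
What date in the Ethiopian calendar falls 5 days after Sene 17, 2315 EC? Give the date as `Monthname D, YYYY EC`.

JDN of Sene 17, 2315 EC = 2569695.
2569695 + 5 = 2569700.
JDN 2569700 in the Ethiopian calendar is Sene 22, 2315 EC.

Sene 22, 2315 EC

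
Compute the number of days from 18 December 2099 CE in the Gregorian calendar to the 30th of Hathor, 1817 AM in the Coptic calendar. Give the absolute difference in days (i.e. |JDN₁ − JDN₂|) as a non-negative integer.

357

JDN of the first date = 2488056.
JDN of the second date = 2488413.
|2488413 − 2488056| = 357.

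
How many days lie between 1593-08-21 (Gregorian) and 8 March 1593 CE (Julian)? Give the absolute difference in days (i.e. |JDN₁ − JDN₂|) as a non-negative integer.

First date → JDN 2303124; second date → JDN 2302968.
The interval is |2303124 − 2302968| = 156 days.

156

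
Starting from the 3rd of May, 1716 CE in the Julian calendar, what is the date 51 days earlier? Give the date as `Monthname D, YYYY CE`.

March 13, 1716 CE

Counting 51 days back from JDN 2347950 reaches JDN 2347899, which is March 13, 1716 CE.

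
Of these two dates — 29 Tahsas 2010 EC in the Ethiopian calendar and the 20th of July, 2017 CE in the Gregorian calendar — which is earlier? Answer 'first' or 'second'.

First date → JDN 2458126; second date → JDN 2457955.
JDN 2457955 < JDN 2458126, so the second date is earlier.

second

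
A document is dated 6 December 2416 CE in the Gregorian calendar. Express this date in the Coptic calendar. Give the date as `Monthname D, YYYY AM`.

Hathor 24, 2133 AM

Julian Day Number of the source date = 2603826.
Converting JDN 2603826 to the Coptic calendar gives 24 Hathor 2133 AM.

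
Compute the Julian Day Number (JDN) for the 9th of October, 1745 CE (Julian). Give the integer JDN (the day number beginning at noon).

2358701

Equivalently 20 October 1745 (Gregorian).
JDN 2451545 is 1 January 2000 CE (Gregorian); the target day is −92844 days from there, so JDN = 2358701.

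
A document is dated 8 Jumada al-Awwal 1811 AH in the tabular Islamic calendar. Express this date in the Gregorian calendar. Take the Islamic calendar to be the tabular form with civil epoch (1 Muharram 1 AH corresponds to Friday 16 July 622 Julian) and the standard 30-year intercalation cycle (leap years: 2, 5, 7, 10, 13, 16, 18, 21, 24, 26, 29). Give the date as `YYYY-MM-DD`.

2378-12-29

Both dates share Julian Day Number 2589969; in the Gregorian calendar that is 29 December 2378 CE.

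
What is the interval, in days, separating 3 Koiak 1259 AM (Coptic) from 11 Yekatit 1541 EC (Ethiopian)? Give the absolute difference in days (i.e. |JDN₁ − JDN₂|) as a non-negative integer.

2260

First date → JDN 2284606; second date → JDN 2286866.
The interval is |2284606 − 2286866| = 2260 days.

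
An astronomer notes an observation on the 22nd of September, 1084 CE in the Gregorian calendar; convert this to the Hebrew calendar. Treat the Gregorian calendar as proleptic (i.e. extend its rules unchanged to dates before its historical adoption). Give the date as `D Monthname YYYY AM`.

14 Tishrei 4845 AM

Both dates share Julian Day Number 2117248; in the Hebrew calendar that is 14 Tishrei 4845 AM.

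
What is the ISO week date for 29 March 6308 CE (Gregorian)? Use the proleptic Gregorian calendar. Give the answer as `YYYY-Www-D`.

The weekday is Sunday (ISO weekday 7).
That Sunday belongs to ISO week 13 of ISO year 6308.

6308-W13-7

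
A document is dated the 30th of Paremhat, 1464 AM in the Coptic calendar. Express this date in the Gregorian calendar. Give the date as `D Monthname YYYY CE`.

6 April 1748 CE

Julian Day Number of the source date = 2359600.
Converting JDN 2359600 to the Gregorian calendar gives 6 April 1748 CE.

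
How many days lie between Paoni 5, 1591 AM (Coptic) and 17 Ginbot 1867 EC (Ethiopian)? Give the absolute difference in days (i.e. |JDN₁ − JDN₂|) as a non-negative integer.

18

JDN of the first date = 2406051.
JDN of the second date = 2406033.
|2406033 − 2406051| = 18.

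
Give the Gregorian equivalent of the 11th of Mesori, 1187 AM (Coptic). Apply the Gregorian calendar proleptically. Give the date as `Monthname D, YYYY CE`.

August 13, 1471 CE

Julian Day Number of the source date = 2258556.
Converting JDN 2258556 to the Gregorian calendar gives 13 August 1471 CE.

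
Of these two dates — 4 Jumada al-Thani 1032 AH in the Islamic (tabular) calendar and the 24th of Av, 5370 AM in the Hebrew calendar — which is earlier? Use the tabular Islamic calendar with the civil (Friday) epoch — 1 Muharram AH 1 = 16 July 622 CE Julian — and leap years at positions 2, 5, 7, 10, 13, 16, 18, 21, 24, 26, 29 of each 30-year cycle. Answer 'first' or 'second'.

second

First date → JDN 2313943; second date → JDN 2309325.
JDN 2309325 < JDN 2313943, so the second date is earlier.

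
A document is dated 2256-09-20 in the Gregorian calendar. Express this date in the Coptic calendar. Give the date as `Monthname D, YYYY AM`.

Julian Day Number of the source date = 2545310.
Converting JDN 2545310 to the Coptic calendar gives 8 Thout 1973 AM.

Thout 8, 1973 AM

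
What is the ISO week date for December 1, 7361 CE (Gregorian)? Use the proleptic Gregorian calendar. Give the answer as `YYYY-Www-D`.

The weekday is Tuesday (ISO weekday 2).
That Tuesday belongs to ISO week 49 of ISO year 7361.

7361-W49-2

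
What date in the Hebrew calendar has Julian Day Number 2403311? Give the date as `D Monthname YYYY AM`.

JDN 2403311 is 10 December 1867 in the Gregorian calendar.
In the Hebrew calendar that day is 13 Kislev 5628 AM.

13 Kislev 5628 AM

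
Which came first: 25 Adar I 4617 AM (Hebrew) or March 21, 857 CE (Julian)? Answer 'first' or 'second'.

first

Converting both to JDN: 2034131 vs 2034157; the smaller is the first.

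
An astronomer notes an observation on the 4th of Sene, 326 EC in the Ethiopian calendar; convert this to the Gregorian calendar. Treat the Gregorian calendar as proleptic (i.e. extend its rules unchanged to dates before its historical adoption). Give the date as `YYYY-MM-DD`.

0334-05-30

Both dates share Julian Day Number 1843200; in the Gregorian calendar that is 30 May 334 CE.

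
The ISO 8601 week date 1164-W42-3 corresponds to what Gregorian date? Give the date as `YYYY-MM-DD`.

1164-10-14

ISO week 1 of 1164 is the week containing the first Thursday of 1164.
Week 42, day 3 (Wednesday) lands on 1164-10-14.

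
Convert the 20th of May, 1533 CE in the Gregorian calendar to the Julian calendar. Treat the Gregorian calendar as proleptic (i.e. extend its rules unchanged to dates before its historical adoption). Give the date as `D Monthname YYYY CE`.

The Julian–Gregorian offset here is 10 days (Julian trailing).
20 May 1533 Gregorian − 10 days → 10 May 1533 Julian.

10 May 1533 CE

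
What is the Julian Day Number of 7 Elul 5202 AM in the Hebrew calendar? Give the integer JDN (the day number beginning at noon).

2247974

In the proleptic Gregorian calendar the same day is 23 August 1442.
JDN 2451545 is 1 January 2000 CE (Gregorian); the target day is −203571 days from there, so JDN = 2247974.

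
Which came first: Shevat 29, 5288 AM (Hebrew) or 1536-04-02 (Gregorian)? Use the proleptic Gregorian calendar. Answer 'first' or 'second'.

Converting both to JDN: 2279179 vs 2282164; the smaller is the first.

first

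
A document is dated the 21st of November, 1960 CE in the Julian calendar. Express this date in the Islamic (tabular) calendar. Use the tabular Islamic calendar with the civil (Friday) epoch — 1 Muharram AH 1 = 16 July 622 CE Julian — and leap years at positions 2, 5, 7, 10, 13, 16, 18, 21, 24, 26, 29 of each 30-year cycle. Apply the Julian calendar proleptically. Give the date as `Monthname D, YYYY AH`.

The source date corresponds to 4 December 1960 in the Gregorian calendar (JDN 2437273).
That day falls on 14 Jumada al-Thani 1380 AH in the tabular Islamic calendar.

Jumada al-Thani 14, 1380 AH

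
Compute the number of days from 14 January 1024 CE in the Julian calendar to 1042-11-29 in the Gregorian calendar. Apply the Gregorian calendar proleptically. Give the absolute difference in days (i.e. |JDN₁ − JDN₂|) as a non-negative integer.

6888

First date → JDN 2095087; second date → JDN 2101975.
The interval is |2095087 − 2101975| = 6888 days.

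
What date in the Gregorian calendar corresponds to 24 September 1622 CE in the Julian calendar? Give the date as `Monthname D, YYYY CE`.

October 4, 1622 CE

The Julian–Gregorian offset here is 10 days (Julian trailing).
24 September 1622 Julian + 10 days → 4 October 1622 Gregorian.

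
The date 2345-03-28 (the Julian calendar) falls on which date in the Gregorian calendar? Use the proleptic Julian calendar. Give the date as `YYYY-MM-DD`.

2345-04-13

For dates in this range the Gregorian date is 16 days ahead of the Julian.
28 March 2345 Julian + 16 days → 13 April 2345 Gregorian.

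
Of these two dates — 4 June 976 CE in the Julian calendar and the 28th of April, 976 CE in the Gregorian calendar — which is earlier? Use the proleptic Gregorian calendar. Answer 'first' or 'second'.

second

Converting both to JDN: 2077697 vs 2077655; the smaller is the second.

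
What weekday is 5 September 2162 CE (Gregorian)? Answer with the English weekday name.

Sunday

2510962 ≡ 6 (mod 7); counting from Monday = 0 gives Sunday.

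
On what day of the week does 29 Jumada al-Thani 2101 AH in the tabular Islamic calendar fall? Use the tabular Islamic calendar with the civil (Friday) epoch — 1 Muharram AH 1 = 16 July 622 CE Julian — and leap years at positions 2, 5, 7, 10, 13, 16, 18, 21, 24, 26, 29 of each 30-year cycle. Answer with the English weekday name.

Saturday

This is JDN 2692786 (30 June 2660 Gregorian).
2692786 ≡ 5 (mod 7); counting from Monday = 0 gives Saturday.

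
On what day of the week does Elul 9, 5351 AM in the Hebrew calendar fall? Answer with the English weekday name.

Equivalently 29 August 1591 Gregorian, JDN 2302401.
2302401 ≡ 3 (mod 7); counting from Monday = 0 gives Thursday.

Thursday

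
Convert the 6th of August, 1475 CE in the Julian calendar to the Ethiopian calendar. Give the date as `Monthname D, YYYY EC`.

Nehase 13, 1467 EC

The source date corresponds to 15 August 1475 in the proleptic Gregorian calendar (JDN 2260019).
That day falls on 13 Nehase 1467 EC in the Ethiopian calendar.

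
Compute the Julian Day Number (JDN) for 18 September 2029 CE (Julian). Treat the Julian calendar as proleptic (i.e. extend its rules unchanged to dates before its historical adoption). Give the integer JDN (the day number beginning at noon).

Equivalently 1 October 2029 (Gregorian).
JDN 2400001 is 17 November 1858 CE (Gregorian), MJD 0; the target day is +62410 days from there, so JDN = 2462411.

2462411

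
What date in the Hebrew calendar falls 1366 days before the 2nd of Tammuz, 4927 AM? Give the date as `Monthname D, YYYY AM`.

Tishrei 25, 4924 AM

JDN of the 2nd of Tammuz, 4927 AM = 2147476.
2147476 − 1366 = 2146110.
JDN 2146110 in the Hebrew calendar is Tishrei 25, 4924 AM.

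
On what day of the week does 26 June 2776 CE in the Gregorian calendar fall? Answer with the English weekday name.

Since JDN mod 7 = 5 (0 = Monday), the day is Saturday.

Saturday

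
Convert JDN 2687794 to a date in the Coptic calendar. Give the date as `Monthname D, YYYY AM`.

Paopi 15, 2363 AM

JDN 2687794 is 30 October 2646 in the Gregorian calendar.
In the Coptic calendar that day is Paopi 15, 2363 AM.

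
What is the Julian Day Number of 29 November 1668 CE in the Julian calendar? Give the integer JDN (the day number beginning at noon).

2330628

In the Gregorian calendar the same day is 9 December 1668.
JDN 2451545 is 1 January 2000 CE (Gregorian); the target day is −120917 days from there, so JDN = 2330628.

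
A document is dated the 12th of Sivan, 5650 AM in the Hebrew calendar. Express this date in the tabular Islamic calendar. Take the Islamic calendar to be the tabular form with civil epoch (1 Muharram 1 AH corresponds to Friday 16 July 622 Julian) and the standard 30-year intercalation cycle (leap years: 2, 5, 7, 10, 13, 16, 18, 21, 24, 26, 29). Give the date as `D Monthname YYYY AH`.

The source date corresponds to 31 May 1890 in the Gregorian calendar (JDN 2411519).
That day falls on 11 Shawwal 1307 AH in the tabular Islamic calendar.

11 Shawwal 1307 AH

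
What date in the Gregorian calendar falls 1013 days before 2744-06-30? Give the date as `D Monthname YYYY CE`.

JDN of 2744-06-30 = 2723466.
2723466 − 1013 = 2722453.
JDN 2722453 in the Gregorian calendar is 21 September 2741 CE.

21 September 2741 CE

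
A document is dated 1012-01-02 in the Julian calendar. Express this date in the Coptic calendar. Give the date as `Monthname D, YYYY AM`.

Both dates share Julian Day Number 2090692; in the Coptic calendar that is 6 Tobi 728 AM.

Tobi 6, 728 AM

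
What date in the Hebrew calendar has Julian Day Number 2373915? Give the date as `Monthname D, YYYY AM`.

JDN 2373915 is 16 June 1787 in the Gregorian calendar.
In the Hebrew calendar that day is Sivan 30, 5547 AM.

Sivan 30, 5547 AM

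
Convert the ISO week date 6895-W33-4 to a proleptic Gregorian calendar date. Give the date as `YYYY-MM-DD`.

ISO week 1 of 6895 is the week containing the first Thursday of 6895.
Week 33, day 4 (Thursday) lands on 6895-08-18.

6895-08-18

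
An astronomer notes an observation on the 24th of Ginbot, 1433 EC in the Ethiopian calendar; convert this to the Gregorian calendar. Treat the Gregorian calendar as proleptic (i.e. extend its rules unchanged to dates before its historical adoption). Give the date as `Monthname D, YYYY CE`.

May 28, 1441 CE

Julian Day Number of the source date = 2247522.
Converting JDN 2247522 to the Gregorian calendar gives 28 May 1441 CE.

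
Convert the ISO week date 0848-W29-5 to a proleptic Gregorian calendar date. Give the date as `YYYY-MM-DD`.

ISO week 1 of 848 is the week containing the first Thursday of 848.
Week 29, day 5 (Friday) lands on 0848-07-17.

0848-07-17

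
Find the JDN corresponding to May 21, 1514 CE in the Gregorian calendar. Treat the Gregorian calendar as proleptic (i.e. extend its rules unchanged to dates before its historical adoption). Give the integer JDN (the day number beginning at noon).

JDN 2299161 is 15 October 1582 CE (Gregorian); the target day is −24984 days from there, so JDN = 2274177.

2274177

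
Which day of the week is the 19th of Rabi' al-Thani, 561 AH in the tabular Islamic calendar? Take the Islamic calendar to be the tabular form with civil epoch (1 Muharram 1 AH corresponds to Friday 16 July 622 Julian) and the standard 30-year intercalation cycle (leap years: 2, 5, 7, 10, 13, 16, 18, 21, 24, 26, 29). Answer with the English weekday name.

In the proleptic Gregorian calendar this is 1 March 1166 (JDN 2146992).
2146992 ≡ 1 (mod 7); counting from Monday = 0 gives Tuesday.

Tuesday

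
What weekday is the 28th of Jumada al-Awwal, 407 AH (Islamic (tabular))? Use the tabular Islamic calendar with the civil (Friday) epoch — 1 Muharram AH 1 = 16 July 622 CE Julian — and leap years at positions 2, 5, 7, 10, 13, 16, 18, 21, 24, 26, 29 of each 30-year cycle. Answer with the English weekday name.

Friday

This is JDN 2092458 (8 November 1016 Gregorian).
2092458 ≡ 4 (mod 7); counting from Monday = 0 gives Friday.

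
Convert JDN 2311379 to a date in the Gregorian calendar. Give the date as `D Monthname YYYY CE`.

JDN 2451545 is 1 Jan 2000; 2311379 is −140166 days from there.

28 March 1616 CE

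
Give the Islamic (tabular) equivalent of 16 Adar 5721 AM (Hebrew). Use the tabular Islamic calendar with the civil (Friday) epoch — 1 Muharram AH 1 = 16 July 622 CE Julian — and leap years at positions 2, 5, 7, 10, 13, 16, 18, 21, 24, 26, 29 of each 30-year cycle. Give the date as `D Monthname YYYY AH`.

16 Ramadan 1380 AH

Julian Day Number of the source date = 2437363.
Converting JDN 2437363 to the tabular Islamic calendar gives 16 Ramadan 1380 AH.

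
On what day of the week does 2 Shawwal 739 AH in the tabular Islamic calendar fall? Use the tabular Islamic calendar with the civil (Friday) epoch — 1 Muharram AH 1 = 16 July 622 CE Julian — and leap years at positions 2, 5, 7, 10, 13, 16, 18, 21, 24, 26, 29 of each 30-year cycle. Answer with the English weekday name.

Equivalently 21 April 1339 Gregorian, JDN 2210230.
Since JDN mod 7 = 1 (0 = Monday), the day is Tuesday.

Tuesday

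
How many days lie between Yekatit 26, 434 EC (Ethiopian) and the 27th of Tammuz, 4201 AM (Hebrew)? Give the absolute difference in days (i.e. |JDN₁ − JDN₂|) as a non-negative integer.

233

JDN of the first date = 1882549.
JDN of the second date = 1882316.
|1882316 − 1882549| = 233.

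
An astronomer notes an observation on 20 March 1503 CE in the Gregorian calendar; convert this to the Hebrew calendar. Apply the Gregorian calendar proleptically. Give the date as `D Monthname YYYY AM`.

Both dates share Julian Day Number 2270097; in the Hebrew calendar that is 12 Adar II 5263 AM.

12 Adar II 5263 AM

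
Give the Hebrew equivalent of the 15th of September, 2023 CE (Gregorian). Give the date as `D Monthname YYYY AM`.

Both dates share Julian Day Number 2460203; in the Hebrew calendar that is 29 Elul 5783 AM.

29 Elul 5783 AM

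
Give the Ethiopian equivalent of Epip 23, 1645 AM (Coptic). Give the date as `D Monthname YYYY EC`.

The source date corresponds to 30 July 1929 in the Gregorian calendar (JDN 2425823).
That day falls on 23 Hamle 1921 EC in the Ethiopian calendar.

23 Hamle 1921 EC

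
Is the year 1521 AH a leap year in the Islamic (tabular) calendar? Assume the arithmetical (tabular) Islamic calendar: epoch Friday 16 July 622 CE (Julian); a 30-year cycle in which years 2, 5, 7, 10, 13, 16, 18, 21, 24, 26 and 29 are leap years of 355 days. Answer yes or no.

Year 1521 AH is year 21 of its 30-year cycle; leap positions are 2, 5, 7, 10, 13, 16, 18, 21, 24, 26, 29, so it is a leap year (355 days).

yes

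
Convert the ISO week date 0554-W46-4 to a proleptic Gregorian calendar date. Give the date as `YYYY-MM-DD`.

ISO week 1 of 554 is the week containing the first Thursday of 554.
Week 46, day 4 (Thursday) lands on 0554-11-14.

0554-11-14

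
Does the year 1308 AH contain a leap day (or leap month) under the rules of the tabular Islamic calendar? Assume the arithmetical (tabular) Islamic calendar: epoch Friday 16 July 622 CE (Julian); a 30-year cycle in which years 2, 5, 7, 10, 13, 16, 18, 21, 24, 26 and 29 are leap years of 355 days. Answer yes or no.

yes

Year 1308 AH is year 18 of its 30-year cycle; leap positions are 2, 5, 7, 10, 13, 16, 18, 21, 24, 26, 29, so it is a leap year (355 days).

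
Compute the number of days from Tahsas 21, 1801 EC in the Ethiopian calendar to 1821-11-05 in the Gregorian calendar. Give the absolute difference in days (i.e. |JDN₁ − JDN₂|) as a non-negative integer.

4694

JDN of the first date = 2381781.
JDN of the second date = 2386475.
|2386475 − 2381781| = 4694.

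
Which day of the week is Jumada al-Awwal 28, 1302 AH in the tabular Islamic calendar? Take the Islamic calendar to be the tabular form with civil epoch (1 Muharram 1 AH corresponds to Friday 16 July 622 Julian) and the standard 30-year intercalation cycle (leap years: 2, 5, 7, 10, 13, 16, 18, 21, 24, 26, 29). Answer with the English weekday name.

This is JDN 2409616 (15 March 1885 Gregorian).
Since JDN mod 7 = 6 (0 = Monday), the day is Sunday.

Sunday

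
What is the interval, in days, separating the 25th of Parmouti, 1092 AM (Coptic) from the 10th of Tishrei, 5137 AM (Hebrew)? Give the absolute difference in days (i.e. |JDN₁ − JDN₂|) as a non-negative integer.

157

First date → JDN 2223752; second date → JDN 2223909.
The interval is |2223752 − 2223909| = 157 days.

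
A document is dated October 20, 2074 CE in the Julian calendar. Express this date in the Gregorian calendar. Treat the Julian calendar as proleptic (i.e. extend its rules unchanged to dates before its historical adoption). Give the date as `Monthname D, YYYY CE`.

November 2, 2074 CE

For dates in this range the Gregorian date is 13 days ahead of the Julian.
20 October 2074 Julian + 13 days → 2 November 2074 Gregorian.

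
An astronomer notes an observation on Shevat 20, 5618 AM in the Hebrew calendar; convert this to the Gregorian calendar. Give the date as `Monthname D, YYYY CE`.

February 4, 1858 CE

Julian Day Number of the source date = 2399715.
Converting JDN 2399715 to the Gregorian calendar gives 4 February 1858 CE.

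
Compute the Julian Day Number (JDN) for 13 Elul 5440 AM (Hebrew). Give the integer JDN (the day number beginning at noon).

2334918

Equivalently 7 September 1680 (Gregorian).
JDN 2400001 is 17 November 1858 CE (Gregorian), MJD 0; the target day is −65083 days from there, so JDN = 2334918.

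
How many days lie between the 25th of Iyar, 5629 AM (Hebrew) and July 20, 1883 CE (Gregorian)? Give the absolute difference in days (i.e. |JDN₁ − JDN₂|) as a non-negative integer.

5188

JDN of the first date = 2403824.
JDN of the second date = 2409012.
|2409012 − 2403824| = 5188.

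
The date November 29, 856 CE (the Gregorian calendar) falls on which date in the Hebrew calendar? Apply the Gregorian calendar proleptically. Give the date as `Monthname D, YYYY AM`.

Kislev 23, 4617 AM

Julian Day Number of the source date = 2034041.
Converting JDN 2034041 to the Hebrew calendar gives 23 Kislev 4617 AM.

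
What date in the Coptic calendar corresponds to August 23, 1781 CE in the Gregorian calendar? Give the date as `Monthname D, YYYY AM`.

Mesori 19, 1497 AM

Julian Day Number of the source date = 2371792.
Converting JDN 2371792 to the Coptic calendar gives 19 Mesori 1497 AM.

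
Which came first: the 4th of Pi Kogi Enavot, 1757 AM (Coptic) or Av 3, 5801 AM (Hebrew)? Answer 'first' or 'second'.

The two dates have Julian Day Numbers 2466772 and 2466732 respectively.
Since 2466732 < 2466772, the second date comes first.

second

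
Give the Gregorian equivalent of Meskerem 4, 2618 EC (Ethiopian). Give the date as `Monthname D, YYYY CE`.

September 19, 2625 CE

Julian Day Number of the source date = 2680083.
Converting JDN 2680083 to the Gregorian calendar gives 19 September 2625 CE.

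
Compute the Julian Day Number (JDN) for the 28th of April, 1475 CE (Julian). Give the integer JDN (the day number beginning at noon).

2259919

In the proleptic Gregorian calendar the same day is 7 May 1475.
JDN 2451545 is 1 January 2000 CE (Gregorian); the target day is −191626 days from there, so JDN = 2259919.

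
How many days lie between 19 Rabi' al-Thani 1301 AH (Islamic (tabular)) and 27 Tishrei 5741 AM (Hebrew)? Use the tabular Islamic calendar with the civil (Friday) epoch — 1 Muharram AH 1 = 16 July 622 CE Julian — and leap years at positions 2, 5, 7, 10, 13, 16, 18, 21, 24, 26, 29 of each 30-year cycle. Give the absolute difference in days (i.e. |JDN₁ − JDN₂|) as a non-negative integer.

First date → JDN 2409224; second date → JDN 2444520.
The interval is |2409224 − 2444520| = 35296 days.

35296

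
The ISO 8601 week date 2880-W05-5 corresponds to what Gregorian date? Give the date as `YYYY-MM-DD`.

2880-02-02

ISO week 1 of 2880 is the week containing the first Thursday of 2880.
Week 5, day 5 (Friday) lands on 2880-02-02.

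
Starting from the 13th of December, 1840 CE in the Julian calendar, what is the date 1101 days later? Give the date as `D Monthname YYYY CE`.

The starting date is JDN 2393465; 2393465 + 1101 = 2394566.
JDN 2394566 corresponds to 19 December 1843 CE.

19 December 1843 CE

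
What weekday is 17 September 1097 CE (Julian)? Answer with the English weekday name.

This is JDN 2121997 (23 September 1097 Gregorian).
JDN 2121997 mod 7 = 3, and JDN 0 was a Monday, so this is a Thursday.

Thursday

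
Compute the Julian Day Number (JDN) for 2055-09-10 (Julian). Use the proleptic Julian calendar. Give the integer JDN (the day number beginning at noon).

In the Gregorian calendar the same day is 23 September 2055.
JDN 2451545 is 1 January 2000 CE (Gregorian); the target day is +20354 days from there, so JDN = 2471899.

2471899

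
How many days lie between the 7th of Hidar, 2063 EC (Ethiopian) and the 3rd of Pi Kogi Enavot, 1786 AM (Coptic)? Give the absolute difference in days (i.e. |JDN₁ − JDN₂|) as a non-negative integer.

JDN of the first date = 2477432.
JDN of the second date = 2477363.
|2477363 − 2477432| = 69.

69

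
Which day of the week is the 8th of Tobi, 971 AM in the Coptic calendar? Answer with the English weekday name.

Sunday

This is JDN 2179449 (10 January 1255 Gregorian).
2179449 ≡ 6 (mod 7); counting from Monday = 0 gives Sunday.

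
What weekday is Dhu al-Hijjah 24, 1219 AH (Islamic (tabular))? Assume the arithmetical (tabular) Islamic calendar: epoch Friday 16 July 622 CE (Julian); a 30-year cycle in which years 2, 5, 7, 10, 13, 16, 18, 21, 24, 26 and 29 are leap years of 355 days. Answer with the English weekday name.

Tuesday

This is JDN 2380407 (26 March 1805 Gregorian).
2380407 ≡ 1 (mod 7); counting from Monday = 0 gives Tuesday.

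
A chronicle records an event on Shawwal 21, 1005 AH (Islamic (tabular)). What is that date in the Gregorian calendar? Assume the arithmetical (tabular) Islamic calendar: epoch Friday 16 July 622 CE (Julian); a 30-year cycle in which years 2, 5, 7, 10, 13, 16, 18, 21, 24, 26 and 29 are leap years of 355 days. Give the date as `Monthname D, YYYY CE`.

June 7, 1597 CE

Julian Day Number of the source date = 2304510.
Converting JDN 2304510 to the Gregorian calendar gives 7 June 1597 CE.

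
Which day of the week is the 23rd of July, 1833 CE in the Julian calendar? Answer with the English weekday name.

Sunday

This is JDN 2390765 (4 August 1833 Gregorian).
2390765 ≡ 6 (mod 7); counting from Monday = 0 gives Sunday.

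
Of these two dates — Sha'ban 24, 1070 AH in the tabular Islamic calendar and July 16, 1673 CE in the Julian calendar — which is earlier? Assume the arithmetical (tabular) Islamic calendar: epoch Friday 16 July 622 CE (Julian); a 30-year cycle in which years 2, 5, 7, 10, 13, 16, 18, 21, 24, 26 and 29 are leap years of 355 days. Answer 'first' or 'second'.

first

First date → JDN 2327488; second date → JDN 2332318.
JDN 2327488 < JDN 2332318, so the first date is earlier.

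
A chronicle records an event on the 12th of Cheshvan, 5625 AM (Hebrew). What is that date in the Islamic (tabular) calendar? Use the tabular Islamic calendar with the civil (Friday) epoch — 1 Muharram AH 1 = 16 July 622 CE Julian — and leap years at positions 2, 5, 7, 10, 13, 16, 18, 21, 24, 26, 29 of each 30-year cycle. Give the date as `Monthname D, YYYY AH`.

The source date corresponds to 11 November 1864 in the Gregorian calendar (JDN 2402187).
That day falls on 11 Jumada al-Thani 1281 AH in the tabular Islamic calendar.

Jumada al-Thani 11, 1281 AH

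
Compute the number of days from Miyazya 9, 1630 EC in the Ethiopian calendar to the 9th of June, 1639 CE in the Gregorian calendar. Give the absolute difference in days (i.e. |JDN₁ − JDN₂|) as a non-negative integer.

421

First date → JDN 2319431; second date → JDN 2319852.
The interval is |2319431 − 2319852| = 421 days.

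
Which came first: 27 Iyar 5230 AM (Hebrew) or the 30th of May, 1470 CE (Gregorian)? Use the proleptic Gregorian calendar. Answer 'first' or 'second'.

first

First date → JDN 2258093; second date → JDN 2258116.
JDN 2258093 < JDN 2258116, so the first date is earlier.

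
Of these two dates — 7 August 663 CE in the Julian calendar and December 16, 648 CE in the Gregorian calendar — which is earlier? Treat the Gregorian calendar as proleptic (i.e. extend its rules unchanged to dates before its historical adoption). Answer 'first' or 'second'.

The two dates have Julian Day Numbers 1963437 and 1958087 respectively.
Since 1958087 < 1963437, the second date comes first.

second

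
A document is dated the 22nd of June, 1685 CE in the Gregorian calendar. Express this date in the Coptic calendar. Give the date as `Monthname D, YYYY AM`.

Both dates share Julian Day Number 2336667; in the Coptic calendar that is 18 Paoni 1401 AM.

Paoni 18, 1401 AM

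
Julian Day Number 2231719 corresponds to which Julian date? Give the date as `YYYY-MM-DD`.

JDN 2231719 is 19 February 1398 in the proleptic Gregorian calendar.
In the Julian calendar that day is 1398-02-11.

1398-02-11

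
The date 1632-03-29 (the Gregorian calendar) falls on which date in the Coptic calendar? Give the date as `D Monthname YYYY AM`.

23 Paremhat 1348 AM

Julian Day Number of the source date = 2317224.
Converting JDN 2317224 to the Coptic calendar gives 23 Paremhat 1348 AM.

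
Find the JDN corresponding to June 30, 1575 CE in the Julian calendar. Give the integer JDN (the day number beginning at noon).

2296507

In the proleptic Gregorian calendar the same day is 10 July 1575.
JDN 2400001 is 17 November 1858 CE (Gregorian), MJD 0; the target day is −103494 days from there, so JDN = 2296507.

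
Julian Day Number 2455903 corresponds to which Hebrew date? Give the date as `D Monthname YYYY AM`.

11 Kislev 5772 AM

JDN 2455903 is 7 December 2011 in the Gregorian calendar.
In the Hebrew calendar that day is 11 Kislev 5772 AM.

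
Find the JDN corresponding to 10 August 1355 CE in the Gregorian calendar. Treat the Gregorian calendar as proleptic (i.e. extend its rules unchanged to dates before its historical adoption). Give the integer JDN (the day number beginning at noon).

JDN 2451545 is 1 January 2000 CE (Gregorian); the target day is −235360 days from there, so JDN = 2216185.

2216185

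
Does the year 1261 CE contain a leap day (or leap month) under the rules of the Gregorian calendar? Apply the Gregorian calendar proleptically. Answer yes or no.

1261 is not divisible by 4, so it is a common year.

no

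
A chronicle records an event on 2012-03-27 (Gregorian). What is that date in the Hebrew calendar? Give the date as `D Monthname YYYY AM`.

Both dates share Julian Day Number 2456014; in the Hebrew calendar that is 4 Nisan 5772 AM.

4 Nisan 5772 AM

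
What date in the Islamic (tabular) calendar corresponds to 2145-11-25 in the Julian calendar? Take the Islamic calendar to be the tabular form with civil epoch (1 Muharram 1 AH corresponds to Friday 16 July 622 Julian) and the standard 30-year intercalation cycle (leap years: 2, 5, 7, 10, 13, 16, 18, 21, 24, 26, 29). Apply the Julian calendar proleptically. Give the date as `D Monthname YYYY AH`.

The source date corresponds to 9 December 2145 in the Gregorian calendar (JDN 2504848).
That day falls on 23 Safar 1571 AH in the tabular Islamic calendar.

23 Safar 1571 AH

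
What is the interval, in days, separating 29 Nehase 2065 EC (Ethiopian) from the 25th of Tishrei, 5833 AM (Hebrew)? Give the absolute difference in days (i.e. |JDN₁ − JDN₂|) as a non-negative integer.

JDN of the first date = 2478455.
JDN of the second date = 2478123.
|2478123 − 2478455| = 332.

332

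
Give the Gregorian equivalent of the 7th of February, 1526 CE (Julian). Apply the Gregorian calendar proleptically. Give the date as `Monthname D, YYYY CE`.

For dates in this range the Gregorian date is 10 days ahead of the Julian.
7 February 1526 Julian + 10 days → 17 February 1526 Gregorian.

February 17, 1526 CE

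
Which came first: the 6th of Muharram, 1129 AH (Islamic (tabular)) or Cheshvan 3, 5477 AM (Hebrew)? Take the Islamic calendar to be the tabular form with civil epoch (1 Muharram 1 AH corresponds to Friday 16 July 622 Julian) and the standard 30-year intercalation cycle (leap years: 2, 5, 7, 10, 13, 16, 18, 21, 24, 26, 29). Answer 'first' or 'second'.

First date → JDN 2348171; second date → JDN 2348108.
JDN 2348108 < JDN 2348171, so the second date is earlier.

second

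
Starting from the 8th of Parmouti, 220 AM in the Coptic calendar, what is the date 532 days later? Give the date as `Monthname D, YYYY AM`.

Counting 532 days forward from JDN 1905237 reaches JDN 1905769, which is Thout 20, 222 AM.

Thout 20, 222 AM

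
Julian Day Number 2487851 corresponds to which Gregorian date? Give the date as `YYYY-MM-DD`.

2099-05-27

JDN 2451545 is 1 Jan 2000; 2487851 is +36306 days from there.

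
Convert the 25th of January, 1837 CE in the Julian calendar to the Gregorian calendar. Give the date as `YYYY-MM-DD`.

1837-02-06

For dates in this range the Gregorian date is 12 days ahead of the Julian.
25 January 1837 Julian + 12 days → 6 February 1837 Gregorian.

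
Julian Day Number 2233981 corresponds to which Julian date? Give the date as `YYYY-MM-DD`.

The proleptic Gregorian equivalent of JDN 2233981 is 1 May 1404.
In the Julian calendar that day is 1404-04-22.

1404-04-22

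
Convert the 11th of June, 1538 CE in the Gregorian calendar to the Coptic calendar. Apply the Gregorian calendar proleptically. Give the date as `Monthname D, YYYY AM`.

Paoni 7, 1254 AM

Both dates share Julian Day Number 2282964; in the Coptic calendar that is 7 Paoni 1254 AM.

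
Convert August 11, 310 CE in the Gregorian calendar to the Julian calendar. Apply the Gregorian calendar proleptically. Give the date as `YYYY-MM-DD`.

0310-08-10

At this point the Julian calendar is 1 day behind the Gregorian.
11 August 310 Gregorian − 1 day → 10 August 310 Julian.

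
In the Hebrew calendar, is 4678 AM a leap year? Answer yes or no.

no

Hebrew year 4678 is year 4 of its 19-year Metonic cycle; leap years are at positions 3, 6, 8, 11, 14, 17, 19, so it is a common year (12 months).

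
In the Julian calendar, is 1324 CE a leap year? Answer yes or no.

yes

1324 mod 4 = 0, so it is a leap year in the Julian calendar.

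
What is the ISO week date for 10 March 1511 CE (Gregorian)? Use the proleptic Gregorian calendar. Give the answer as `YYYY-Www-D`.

1511-W10-5

The weekday is Friday (ISO weekday 5).
That Friday belongs to ISO week 10 of ISO year 1511.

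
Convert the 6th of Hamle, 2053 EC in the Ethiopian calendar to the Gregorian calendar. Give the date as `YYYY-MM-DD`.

Julian Day Number of the source date = 2474019.
Converting JDN 2474019 to the Gregorian calendar gives 13 July 2061 CE.

2061-07-13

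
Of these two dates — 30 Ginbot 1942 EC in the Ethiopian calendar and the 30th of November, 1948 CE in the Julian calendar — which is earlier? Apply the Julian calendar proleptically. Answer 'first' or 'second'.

second

First date → JDN 2433440; second date → JDN 2432899.
JDN 2432899 < JDN 2433440, so the second date is earlier.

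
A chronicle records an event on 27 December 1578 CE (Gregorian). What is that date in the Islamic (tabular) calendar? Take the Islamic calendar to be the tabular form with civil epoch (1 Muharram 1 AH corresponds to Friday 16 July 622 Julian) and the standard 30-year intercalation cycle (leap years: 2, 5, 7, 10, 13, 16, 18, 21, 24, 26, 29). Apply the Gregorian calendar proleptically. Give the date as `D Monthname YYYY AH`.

Both dates share Julian Day Number 2297773; in the tabular Islamic calendar that is 17 Shawwal 986 AH.

17 Shawwal 986 AH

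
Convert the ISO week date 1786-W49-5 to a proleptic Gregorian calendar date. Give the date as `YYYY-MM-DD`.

ISO week 1 of 1786 is the week containing the first Thursday of 1786.
Week 49, day 5 (Friday) lands on 1786-12-08.

1786-12-08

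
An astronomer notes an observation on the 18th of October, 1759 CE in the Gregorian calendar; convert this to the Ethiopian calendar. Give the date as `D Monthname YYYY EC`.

9 Tikimt 1752 EC

Both dates share Julian Day Number 2363812; in the Ethiopian calendar that is 9 Tikimt 1752 EC.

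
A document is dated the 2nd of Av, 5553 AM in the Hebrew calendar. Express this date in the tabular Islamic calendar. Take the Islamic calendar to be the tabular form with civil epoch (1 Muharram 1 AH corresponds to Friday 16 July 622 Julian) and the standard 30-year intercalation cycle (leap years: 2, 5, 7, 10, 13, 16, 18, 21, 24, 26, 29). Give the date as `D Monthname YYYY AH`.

2 Dhu al-Hijjah 1207 AH

The source date corresponds to 11 July 1793 in the Gregorian calendar (JDN 2376132).
That day falls on 2 Dhu al-Hijjah 1207 AH in the tabular Islamic calendar.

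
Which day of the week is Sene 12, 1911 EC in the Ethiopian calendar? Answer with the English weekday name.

Thursday

This is JDN 2422129 (19 June 1919 Gregorian).
JDN 2422129 mod 7 = 3, and JDN 0 was a Monday, so this is a Thursday.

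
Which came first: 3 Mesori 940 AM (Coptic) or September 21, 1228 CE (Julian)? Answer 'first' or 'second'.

First date → JDN 2168332; second date → JDN 2169849.
JDN 2168332 < JDN 2169849, so the first date is earlier.

first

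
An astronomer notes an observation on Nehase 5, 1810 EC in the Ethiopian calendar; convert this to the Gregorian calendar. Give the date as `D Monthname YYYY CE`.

Both dates share Julian Day Number 2385292; in the Gregorian calendar that is 10 August 1818 CE.

10 August 1818 CE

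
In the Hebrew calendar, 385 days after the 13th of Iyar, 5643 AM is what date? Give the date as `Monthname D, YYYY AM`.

Sivan 15, 5644 AM

The starting date is JDN 2408951; 2408951 + 385 = 2409336.
JDN 2409336 corresponds to Sivan 15, 5644 AM.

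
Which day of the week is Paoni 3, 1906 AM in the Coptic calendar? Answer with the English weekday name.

Friday

In the Gregorian calendar this is 11 June 2190 (JDN 2521103).
Since JDN mod 7 = 4 (0 = Monday), the day is Friday.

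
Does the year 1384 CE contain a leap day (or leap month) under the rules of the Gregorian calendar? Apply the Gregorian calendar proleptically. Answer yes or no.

1384 is divisible by 4 and not by 100, so it is a leap year.

yes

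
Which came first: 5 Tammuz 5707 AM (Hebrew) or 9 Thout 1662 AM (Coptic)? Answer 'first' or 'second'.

First date → JDN 2432360; second date → JDN 2431718.
JDN 2431718 < JDN 2432360, so the second date is earlier.

second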